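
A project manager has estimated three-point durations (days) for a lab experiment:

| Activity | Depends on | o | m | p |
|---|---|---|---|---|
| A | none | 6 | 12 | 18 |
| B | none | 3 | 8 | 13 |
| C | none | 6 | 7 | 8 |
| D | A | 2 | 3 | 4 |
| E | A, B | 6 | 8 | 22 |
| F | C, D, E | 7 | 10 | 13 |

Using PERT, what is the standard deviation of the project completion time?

te_A = (6 + 4·12 + 18)/6 = 72/6 = 12; σ²_A = ((18−6)/6)² = 4.000
te_B = (3 + 4·8 + 13)/6 = 48/6 = 8; σ²_B = ((13−3)/6)² = 2.778
te_C = (6 + 4·7 + 8)/6 = 42/6 = 7; σ²_C = ((8−6)/6)² = 0.111
te_D = (2 + 4·3 + 4)/6 = 18/6 = 3; σ²_D = ((4−2)/6)² = 0.111
te_E = (6 + 4·8 + 22)/6 = 60/6 = 10; σ²_E = ((22−6)/6)² = 7.111
te_F = (7 + 4·10 + 13)/6 = 60/6 = 10; σ²_F = ((13−7)/6)² = 1.000

Forward pass:
ES_A = 0; EF_A = 12
ES_B = 0; EF_B = 8
ES_C = 0; EF_C = 7
ES_D = 12; EF_D = 12+3 = 15
ES_E = max(EF_A=12, EF_B=8) = 12; EF_E = 12+10 = 22
ES_F = max(EF_C=7, EF_D=15, EF_E=22) = 22; EF_F = 22+10 = 32
Expected project duration μ = 32 days. Critical path: A → E → F.

Variance along critical path = 4.000 + 7.111 + 1.000 = 12.111
σ = √12.111 = 3.480 days

3.48 days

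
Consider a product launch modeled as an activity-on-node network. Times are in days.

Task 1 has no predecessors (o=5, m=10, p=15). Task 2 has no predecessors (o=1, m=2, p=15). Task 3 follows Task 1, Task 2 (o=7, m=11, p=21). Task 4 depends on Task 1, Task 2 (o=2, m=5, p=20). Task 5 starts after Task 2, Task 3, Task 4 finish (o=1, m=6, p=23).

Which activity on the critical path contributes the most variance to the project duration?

te_Task 1 = (5 + 4·10 + 15)/6 = 60/6 = 10; σ²_Task 1 = ((15−5)/6)² = 2.778
te_Task 2 = (1 + 4·2 + 15)/6 = 24/6 = 4; σ²_Task 2 = ((15−1)/6)² = 5.444
te_Task 3 = (7 + 4·11 + 21)/6 = 72/6 = 12; σ²_Task 3 = ((21−7)/6)² = 5.444
te_Task 4 = (2 + 4·5 + 20)/6 = 42/6 = 7; σ²_Task 4 = ((20−2)/6)² = 9.000
te_Task 5 = (1 + 4·6 + 23)/6 = 48/6 = 8; σ²_Task 5 = ((23−1)/6)² = 13.444

Forward pass:
ES_Task 1 = 0; EF_Task 1 = 10
ES_Task 2 = 0; EF_Task 2 = 4
ES_Task 3 = max(EF_Task 1=10, EF_Task 2=4) = 10; EF_Task 3 = 10+12 = 22
ES_Task 4 = max(EF_Task 1=10, EF_Task 2=4) = 10; EF_Task 4 = 10+7 = 17
ES_Task 5 = max(EF_Task 2=4, EF_Task 3=22, EF_Task 4=17) = 22; EF_Task 5 = 22+8 = 30
Expected project duration μ = 30 days. Critical path: Task 1 → Task 3 → Task 5.

Variances on critical path: σ²_Task 1=2.778, σ²_Task 3=5.444, σ²_Task 5=13.444.
Largest is σ²_Task 5 = 13.444.

Task 5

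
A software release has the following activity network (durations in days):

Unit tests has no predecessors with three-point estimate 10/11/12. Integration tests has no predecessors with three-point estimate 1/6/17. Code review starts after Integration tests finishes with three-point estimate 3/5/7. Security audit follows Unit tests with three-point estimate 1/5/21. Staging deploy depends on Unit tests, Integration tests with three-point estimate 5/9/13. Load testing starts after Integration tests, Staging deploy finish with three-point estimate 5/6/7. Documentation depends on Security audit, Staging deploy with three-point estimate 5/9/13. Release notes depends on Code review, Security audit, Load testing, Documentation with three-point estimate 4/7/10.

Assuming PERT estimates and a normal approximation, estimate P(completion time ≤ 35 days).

0.322

te_Unit tests = (10 + 4·11 + 12)/6 = 66/6 = 11; σ²_Unit tests = ((12−10)/6)² = 0.111
te_Integration tests = (1 + 4·6 + 17)/6 = 42/6 = 7; σ²_Integration tests = ((17−1)/6)² = 7.111
te_Code review = (3 + 4·5 + 7)/6 = 30/6 = 5; σ²_Code review = ((7−3)/6)² = 0.444
te_Security audit = (1 + 4·5 + 21)/6 = 42/6 = 7; σ²_Security audit = ((21−1)/6)² = 11.111
te_Staging deploy = (5 + 4·9 + 13)/6 = 54/6 = 9; σ²_Staging deploy = ((13−5)/6)² = 1.778
te_Load testing = (5 + 4·6 + 7)/6 = 36/6 = 6; σ²_Load testing = ((7−5)/6)² = 0.111
te_Documentation = (5 + 4·9 + 13)/6 = 54/6 = 9; σ²_Documentation = ((13−5)/6)² = 1.778
te_Release notes = (4 + 4·7 + 10)/6 = 42/6 = 7; σ²_Release notes = ((10−4)/6)² = 1.000

Forward pass:
ES_Unit tests = 0; EF_Unit tests = 11
ES_Integration tests = 0; EF_Integration tests = 7
ES_Code review = 7; EF_Code review = 7+5 = 12
ES_Security audit = 11; EF_Security audit = 11+7 = 18
ES_Staging deploy = max(EF_Unit tests=11, EF_Integration tests=7) = 11; EF_Staging deploy = 11+9 = 20
ES_Load testing = max(EF_Integration tests=7, EF_Staging deploy=20) = 20; EF_Load testing = 20+6 = 26
ES_Documentation = max(EF_Security audit=18, EF_Staging deploy=20) = 20; EF_Documentation = 20+9 = 29
ES_Release notes = max(EF_Code review=12, EF_Security audit=18, EF_Load testing=26, EF_Documentation=29) = 29; EF_Release notes = 29+7 = 36
Expected project duration μ = 36 days. Critical path: Unit tests → Staging deploy → Documentation → Release notes.

Variance along critical path = 0.111 + 1.778 + 1.778 + 1.000 = 4.667; σ = √4.667 = 2.160 days.
Z = (35 − 36) / 2.160 = -0.463
P(T ≤ 35) = Φ(-0.463) ≈ 0.322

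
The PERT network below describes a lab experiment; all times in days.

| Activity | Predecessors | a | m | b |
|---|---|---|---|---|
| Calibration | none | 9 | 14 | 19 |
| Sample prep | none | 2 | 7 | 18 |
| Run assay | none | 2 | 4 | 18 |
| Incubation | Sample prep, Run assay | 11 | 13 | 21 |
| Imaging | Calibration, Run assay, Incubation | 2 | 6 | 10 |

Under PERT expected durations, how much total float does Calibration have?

te_Calibration = (9 + 4·14 + 19)/6 = 84/6 = 14
te_Sample prep = (2 + 4·7 + 18)/6 = 48/6 = 8
te_Run assay = (2 + 4·4 + 18)/6 = 36/6 = 6
te_Incubation = (11 + 4·13 + 21)/6 = 84/6 = 14
te_Imaging = (2 + 4·6 + 10)/6 = 36/6 = 6

Forward pass:
ES_Calibration = 0; EF_Calibration = 14
ES_Sample prep = 0; EF_Sample prep = 8
ES_Run assay = 0; EF_Run assay = 6
ES_Incubation = max(EF_Sample prep=8, EF_Run assay=6) = 8; EF_Incubation = 8+14 = 22
ES_Imaging = max(EF_Calibration=14, EF_Run assay=6, EF_Incubation=22) = 22; EF_Imaging = 22+6 = 28
Expected project duration μ = 28 days. Critical path: Sample prep → Incubation → Imaging.

Backward pass:
LF_Imaging = 28; LS_Imaging = 28−6 = 22
LF_Incubation = LS_Imaging = 22; LS_Incubation = 22−14 = 8
LF_Run assay = min(LS_Incubation=8, LS_Imaging=22) = 8; LS_Run assay = 8−6 = 2
LF_Sample prep = LS_Incubation = 8; LS_Sample prep = 8−8 = 0
LF_Calibration = LS_Imaging = 22; LS_Calibration = 22−14 = 8
Slack_Calibration = LS_Calibration − ES_Calibration = 8 − 0 = 8

8 days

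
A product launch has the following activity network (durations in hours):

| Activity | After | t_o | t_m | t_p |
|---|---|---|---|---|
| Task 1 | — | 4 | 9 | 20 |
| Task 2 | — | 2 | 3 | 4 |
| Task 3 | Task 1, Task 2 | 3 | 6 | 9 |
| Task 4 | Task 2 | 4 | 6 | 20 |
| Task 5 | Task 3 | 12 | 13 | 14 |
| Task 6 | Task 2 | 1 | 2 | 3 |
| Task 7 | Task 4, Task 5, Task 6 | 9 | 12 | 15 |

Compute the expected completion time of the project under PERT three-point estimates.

te_Task 1 = (4 + 4·9 + 20)/6 = 60/6 = 10
te_Task 2 = (2 + 4·3 + 4)/6 = 18/6 = 3
te_Task 3 = (3 + 4·6 + 9)/6 = 36/6 = 6
te_Task 4 = (4 + 4·6 + 20)/6 = 48/6 = 8
te_Task 5 = (12 + 4·13 + 14)/6 = 78/6 = 13
te_Task 6 = (1 + 4·2 + 3)/6 = 12/6 = 2
te_Task 7 = (9 + 4·12 + 15)/6 = 72/6 = 12

Forward pass:
ES_Task 1 = 0; EF_Task 1 = 10
ES_Task 2 = 0; EF_Task 2 = 3
ES_Task 3 = max(EF_Task 1=10, EF_Task 2=3) = 10; EF_Task 3 = 10+6 = 16
ES_Task 4 = 3; EF_Task 4 = 3+8 = 11
ES_Task 5 = 16; EF_Task 5 = 16+13 = 29
ES_Task 6 = 3; EF_Task 6 = 3+2 = 5
ES_Task 7 = max(EF_Task 4=11, EF_Task 5=29, EF_Task 6=5) = 29; EF_Task 7 = 29+12 = 41
Expected project duration μ = 41 hours. Critical path: Task 1 → Task 3 → Task 5 → Task 7.

41 hours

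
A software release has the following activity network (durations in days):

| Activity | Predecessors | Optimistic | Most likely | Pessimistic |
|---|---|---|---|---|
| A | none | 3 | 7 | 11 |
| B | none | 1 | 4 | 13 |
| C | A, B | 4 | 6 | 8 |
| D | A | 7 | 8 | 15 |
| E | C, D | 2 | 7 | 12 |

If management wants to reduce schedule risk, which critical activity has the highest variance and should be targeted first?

te_A = (3 + 4·7 + 11)/6 = 42/6 = 7; σ²_A = ((11−3)/6)² = 1.778
te_B = (1 + 4·4 + 13)/6 = 30/6 = 5; σ²_B = ((13−1)/6)² = 4.000
te_C = (4 + 4·6 + 8)/6 = 36/6 = 6; σ²_C = ((8−4)/6)² = 0.444
te_D = (7 + 4·8 + 15)/6 = 54/6 = 9; σ²_D = ((15−7)/6)² = 1.778
te_E = (2 + 4·7 + 12)/6 = 42/6 = 7; σ²_E = ((12−2)/6)² = 2.778

Forward pass:
ES_A = 0; EF_A = 7
ES_B = 0; EF_B = 5
ES_C = max(EF_A=7, EF_B=5) = 7; EF_C = 7+6 = 13
ES_D = 7; EF_D = 7+9 = 16
ES_E = max(EF_C=13, EF_D=16) = 16; EF_E = 16+7 = 23
Expected project duration μ = 23 days. Critical path: A → D → E.

Variances on critical path: σ²_A=1.778, σ²_D=1.778, σ²_E=2.778.
Largest is σ²_E = 2.778.

E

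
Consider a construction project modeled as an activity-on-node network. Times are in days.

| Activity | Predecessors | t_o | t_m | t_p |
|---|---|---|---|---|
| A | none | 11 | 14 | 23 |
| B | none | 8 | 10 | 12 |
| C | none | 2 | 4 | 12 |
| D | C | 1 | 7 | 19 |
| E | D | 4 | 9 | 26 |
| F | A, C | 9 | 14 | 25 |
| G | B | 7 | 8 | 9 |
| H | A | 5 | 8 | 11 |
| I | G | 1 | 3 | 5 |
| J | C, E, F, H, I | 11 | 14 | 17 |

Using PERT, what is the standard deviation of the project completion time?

te_A = (11 + 4·14 + 23)/6 = 90/6 = 15; σ²_A = ((23−11)/6)² = 4.000
te_B = (8 + 4·10 + 12)/6 = 60/6 = 10; σ²_B = ((12−8)/6)² = 0.444
te_C = (2 + 4·4 + 12)/6 = 30/6 = 5; σ²_C = ((12−2)/6)² = 2.778
te_D = (1 + 4·7 + 19)/6 = 48/6 = 8; σ²_D = ((19−1)/6)² = 9.000
te_E = (4 + 4·9 + 26)/6 = 66/6 = 11; σ²_E = ((26−4)/6)² = 13.444
te_F = (9 + 4·14 + 25)/6 = 90/6 = 15; σ²_F = ((25−9)/6)² = 7.111
te_G = (7 + 4·8 + 9)/6 = 48/6 = 8; σ²_G = ((9−7)/6)² = 0.111
te_H = (5 + 4·8 + 11)/6 = 48/6 = 8; σ²_H = ((11−5)/6)² = 1.000
te_I = (1 + 4·3 + 5)/6 = 18/6 = 3; σ²_I = ((5−1)/6)² = 0.444
te_J = (11 + 4·14 + 17)/6 = 84/6 = 14; σ²_J = ((17−11)/6)² = 1.000

Forward pass:
ES_A = 0; EF_A = 15
ES_B = 0; EF_B = 10
ES_C = 0; EF_C = 5
ES_D = 5; EF_D = 5+8 = 13
ES_E = 13; EF_E = 13+11 = 24
ES_F = max(EF_A=15, EF_C=5) = 15; EF_F = 15+15 = 30
ES_G = 10; EF_G = 10+8 = 18
ES_H = 15; EF_H = 15+8 = 23
ES_I = 18; EF_I = 18+3 = 21
ES_J = max(EF_C=5, EF_E=24, EF_F=30, EF_H=23, EF_I=21) = 30; EF_J = 30+14 = 44
Expected project duration μ = 44 days. Critical path: A → F → J.

Variance along critical path = 4.000 + 7.111 + 1.000 = 12.111
σ = √12.111 = 3.480 days

3.48 days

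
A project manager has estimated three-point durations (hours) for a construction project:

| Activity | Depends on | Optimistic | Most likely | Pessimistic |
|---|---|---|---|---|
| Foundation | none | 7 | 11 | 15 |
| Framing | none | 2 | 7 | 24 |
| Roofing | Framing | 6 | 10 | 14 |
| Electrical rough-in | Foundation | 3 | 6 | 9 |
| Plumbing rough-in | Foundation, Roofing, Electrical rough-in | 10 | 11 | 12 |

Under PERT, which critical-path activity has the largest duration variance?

te_Foundation = (7 + 4·11 + 15)/6 = 66/6 = 11; σ²_Foundation = ((15−7)/6)² = 1.778
te_Framing = (2 + 4·7 + 24)/6 = 54/6 = 9; σ²_Framing = ((24−2)/6)² = 13.444
te_Roofing = (6 + 4·10 + 14)/6 = 60/6 = 10; σ²_Roofing = ((14−6)/6)² = 1.778
te_Electrical rough-in = (3 + 4·6 + 9)/6 = 36/6 = 6; σ²_Electrical rough-in = ((9−3)/6)² = 1.000
te_Plumbing rough-in = (10 + 4·11 + 12)/6 = 66/6 = 11; σ²_Plumbing rough-in = ((12−10)/6)² = 0.111

Forward pass:
ES_Foundation = 0; EF_Foundation = 11
ES_Framing = 0; EF_Framing = 9
ES_Roofing = 9; EF_Roofing = 9+10 = 19
ES_Electrical rough-in = 11; EF_Electrical rough-in = 11+6 = 17
ES_Plumbing rough-in = max(EF_Foundation=11, EF_Roofing=19, EF_Electrical rough-in=17) = 19; EF_Plumbing rough-in = 19+11 = 30
Expected project duration μ = 30 hours. Critical path: Framing → Roofing → Plumbing rough-in.

Variances on critical path: σ²_Framing=13.444, σ²_Roofing=1.778, σ²_Plumbing rough-in=0.111.
Largest is σ²_Framing = 13.444.

Framing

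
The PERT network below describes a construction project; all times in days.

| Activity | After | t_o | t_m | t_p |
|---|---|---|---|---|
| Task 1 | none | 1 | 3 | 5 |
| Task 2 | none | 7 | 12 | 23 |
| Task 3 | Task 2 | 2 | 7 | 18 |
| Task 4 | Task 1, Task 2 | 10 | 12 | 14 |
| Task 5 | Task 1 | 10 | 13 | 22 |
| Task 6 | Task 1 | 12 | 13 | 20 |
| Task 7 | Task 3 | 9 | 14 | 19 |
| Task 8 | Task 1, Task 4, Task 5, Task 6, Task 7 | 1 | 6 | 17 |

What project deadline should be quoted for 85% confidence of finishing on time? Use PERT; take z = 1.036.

te_Task 1 = (1 + 4·3 + 5)/6 = 18/6 = 3; σ²_Task 1 = ((5−1)/6)² = 0.444
te_Task 2 = (7 + 4·12 + 23)/6 = 78/6 = 13; σ²_Task 2 = ((23−7)/6)² = 7.111
te_Task 3 = (2 + 4·7 + 18)/6 = 48/6 = 8; σ²_Task 3 = ((18−2)/6)² = 7.111
te_Task 4 = (10 + 4·12 + 14)/6 = 72/6 = 12; σ²_Task 4 = ((14−10)/6)² = 0.444
te_Task 5 = (10 + 4·13 + 22)/6 = 84/6 = 14; σ²_Task 5 = ((22−10)/6)² = 4.000
te_Task 6 = (12 + 4·13 + 20)/6 = 84/6 = 14; σ²_Task 6 = ((20−12)/6)² = 1.778
te_Task 7 = (9 + 4·14 + 19)/6 = 84/6 = 14; σ²_Task 7 = ((19−9)/6)² = 2.778
te_Task 8 = (1 + 4·6 + 17)/6 = 42/6 = 7; σ²_Task 8 = ((17−1)/6)² = 7.111

Forward pass:
ES_Task 1 = 0; EF_Task 1 = 3
ES_Task 2 = 0; EF_Task 2 = 13
ES_Task 3 = 13; EF_Task 3 = 13+8 = 21
ES_Task 4 = max(EF_Task 1=3, EF_Task 2=13) = 13; EF_Task 4 = 13+12 = 25
ES_Task 5 = 3; EF_Task 5 = 3+14 = 17
ES_Task 6 = 3; EF_Task 6 = 3+14 = 17
ES_Task 7 = 21; EF_Task 7 = 21+14 = 35
ES_Task 8 = max(EF_Task 1=3, EF_Task 4=25, EF_Task 5=17, EF_Task 6=17, EF_Task 7=35) = 35; EF_Task 8 = 35+7 = 42
Expected project duration μ = 42 days. Critical path: Task 2 → Task 3 → Task 7 → Task 8.

Variance along critical path = 7.111 + 7.111 + 2.778 + 7.111 = 24.111; σ = 4.910 days.
D = μ + z·σ = 42 + 1.036·4.910 = 47.1 days

47.1 days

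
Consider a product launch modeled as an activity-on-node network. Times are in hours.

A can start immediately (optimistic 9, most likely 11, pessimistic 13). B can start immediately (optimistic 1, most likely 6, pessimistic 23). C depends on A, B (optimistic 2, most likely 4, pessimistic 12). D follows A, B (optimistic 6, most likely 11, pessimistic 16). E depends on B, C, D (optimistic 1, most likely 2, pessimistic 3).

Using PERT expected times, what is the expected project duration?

24 hours

te_A = (9 + 4·11 + 13)/6 = 66/6 = 11
te_B = (1 + 4·6 + 23)/6 = 48/6 = 8
te_C = (2 + 4·4 + 12)/6 = 30/6 = 5
te_D = (6 + 4·11 + 16)/6 = 66/6 = 11
te_E = (1 + 4·2 + 3)/6 = 12/6 = 2

Forward pass:
ES_A = 0; EF_A = 11
ES_B = 0; EF_B = 8
ES_C = max(EF_A=11, EF_B=8) = 11; EF_C = 11+5 = 16
ES_D = max(EF_A=11, EF_B=8) = 11; EF_D = 11+11 = 22
ES_E = max(EF_B=8, EF_C=16, EF_D=22) = 22; EF_E = 22+2 = 24
Expected project duration μ = 24 hours. Critical path: A → D → E.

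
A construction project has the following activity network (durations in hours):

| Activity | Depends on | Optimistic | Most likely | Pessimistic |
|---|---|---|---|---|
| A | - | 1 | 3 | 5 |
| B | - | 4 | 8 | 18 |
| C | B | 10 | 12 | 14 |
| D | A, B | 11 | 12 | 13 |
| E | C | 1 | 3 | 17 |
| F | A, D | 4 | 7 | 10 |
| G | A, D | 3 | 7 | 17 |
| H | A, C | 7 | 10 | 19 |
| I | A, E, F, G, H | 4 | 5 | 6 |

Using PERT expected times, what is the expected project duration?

te_A = (1 + 4·3 + 5)/6 = 18/6 = 3
te_B = (4 + 4·8 + 18)/6 = 54/6 = 9
te_C = (10 + 4·12 + 14)/6 = 72/6 = 12
te_D = (11 + 4·12 + 13)/6 = 72/6 = 12
te_E = (1 + 4·3 + 17)/6 = 30/6 = 5
te_F = (4 + 4·7 + 10)/6 = 42/6 = 7
te_G = (3 + 4·7 + 17)/6 = 48/6 = 8
te_H = (7 + 4·10 + 19)/6 = 66/6 = 11
te_I = (4 + 4·5 + 6)/6 = 30/6 = 5

Forward pass:
ES_A = 0; EF_A = 3
ES_B = 0; EF_B = 9
ES_C = 9; EF_C = 9+12 = 21
ES_D = max(EF_A=3, EF_B=9) = 9; EF_D = 9+12 = 21
ES_E = 21; EF_E = 21+5 = 26
ES_F = max(EF_A=3, EF_D=21) = 21; EF_F = 21+7 = 28
ES_G = max(EF_A=3, EF_D=21) = 21; EF_G = 21+8 = 29
ES_H = max(EF_A=3, EF_C=21) = 21; EF_H = 21+11 = 32
ES_I = max(EF_A=3, EF_E=26, EF_F=28, EF_G=29, EF_H=32) = 32; EF_I = 32+5 = 37
Expected project duration μ = 37 hours. Critical path: B → C → H → I.

37 hours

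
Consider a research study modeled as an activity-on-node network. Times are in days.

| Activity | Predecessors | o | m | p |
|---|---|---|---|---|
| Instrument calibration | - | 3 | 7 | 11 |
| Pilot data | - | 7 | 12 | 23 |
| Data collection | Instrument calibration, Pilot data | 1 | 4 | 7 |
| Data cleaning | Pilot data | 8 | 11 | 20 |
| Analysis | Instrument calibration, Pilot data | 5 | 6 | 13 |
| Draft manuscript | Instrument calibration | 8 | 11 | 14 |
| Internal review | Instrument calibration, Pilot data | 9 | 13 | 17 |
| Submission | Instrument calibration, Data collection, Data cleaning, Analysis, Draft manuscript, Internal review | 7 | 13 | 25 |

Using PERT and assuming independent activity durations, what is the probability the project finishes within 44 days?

0.828

te_Instrument calibration = (3 + 4·7 + 11)/6 = 42/6 = 7; σ²_Instrument calibration = ((11−3)/6)² = 1.778
te_Pilot data = (7 + 4·12 + 23)/6 = 78/6 = 13; σ²_Pilot data = ((23−7)/6)² = 7.111
te_Data collection = (1 + 4·4 + 7)/6 = 24/6 = 4; σ²_Data collection = ((7−1)/6)² = 1.000
te_Data cleaning = (8 + 4·11 + 20)/6 = 72/6 = 12; σ²_Data cleaning = ((20−8)/6)² = 4.000
te_Analysis = (5 + 4·6 + 13)/6 = 42/6 = 7; σ²_Analysis = ((13−5)/6)² = 1.778
te_Draft manuscript = (8 + 4·11 + 14)/6 = 66/6 = 11; σ²_Draft manuscript = ((14−8)/6)² = 1.000
te_Internal review = (9 + 4·13 + 17)/6 = 78/6 = 13; σ²_Internal review = ((17−9)/6)² = 1.778
te_Submission = (7 + 4·13 + 25)/6 = 84/6 = 14; σ²_Submission = ((25−7)/6)² = 9.000

Forward pass:
ES_Instrument calibration = 0; EF_Instrument calibration = 7
ES_Pilot data = 0; EF_Pilot data = 13
ES_Data collection = max(EF_Instrument calibration=7, EF_Pilot data=13) = 13; EF_Data collection = 13+4 = 17
ES_Data cleaning = 13; EF_Data cleaning = 13+12 = 25
ES_Analysis = max(EF_Instrument calibration=7, EF_Pilot data=13) = 13; EF_Analysis = 13+7 = 20
ES_Draft manuscript = 7; EF_Draft manuscript = 7+11 = 18
ES_Internal review = max(EF_Instrument calibration=7, EF_Pilot data=13) = 13; EF_Internal review = 13+13 = 26
ES_Submission = max(EF_Instrument calibration=7, EF_Data collection=17, EF_Data cleaning=25, EF_Analysis=20, EF_Draft manuscript=18, EF_Internal review=26) = 26; EF_Submission = 26+14 = 40
Expected project duration μ = 40 days. Critical path: Pilot data → Internal review → Submission.

Variance along critical path = 7.111 + 1.778 + 9.000 = 17.889; σ = √17.889 = 4.230 days.
Z = (44 − 40) / 4.230 = 0.946
P(T ≤ 44) = Φ(0.946) ≈ 0.828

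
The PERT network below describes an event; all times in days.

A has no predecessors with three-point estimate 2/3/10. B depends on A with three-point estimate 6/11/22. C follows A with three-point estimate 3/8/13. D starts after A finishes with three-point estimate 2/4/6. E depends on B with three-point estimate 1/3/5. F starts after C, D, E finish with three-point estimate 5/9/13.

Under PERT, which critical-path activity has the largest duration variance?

B

te_A = (2 + 4·3 + 10)/6 = 24/6 = 4; σ²_A = ((10−2)/6)² = 1.778
te_B = (6 + 4·11 + 22)/6 = 72/6 = 12; σ²_B = ((22−6)/6)² = 7.111
te_C = (3 + 4·8 + 13)/6 = 48/6 = 8; σ²_C = ((13−3)/6)² = 2.778
te_D = (2 + 4·4 + 6)/6 = 24/6 = 4; σ²_D = ((6−2)/6)² = 0.444
te_E = (1 + 4·3 + 5)/6 = 18/6 = 3; σ²_E = ((5−1)/6)² = 0.444
te_F = (5 + 4·9 + 13)/6 = 54/6 = 9; σ²_F = ((13−5)/6)² = 1.778

Forward pass:
ES_A = 0; EF_A = 4
ES_B = 4; EF_B = 4+12 = 16
ES_C = 4; EF_C = 4+8 = 12
ES_D = 4; EF_D = 4+4 = 8
ES_E = 16; EF_E = 16+3 = 19
ES_F = max(EF_C=12, EF_D=8, EF_E=19) = 19; EF_F = 19+9 = 28
Expected project duration μ = 28 days. Critical path: A → B → E → F.

Variances on critical path: σ²_A=1.778, σ²_B=7.111, σ²_E=0.444, σ²_F=1.778.
Largest is σ²_B = 7.111.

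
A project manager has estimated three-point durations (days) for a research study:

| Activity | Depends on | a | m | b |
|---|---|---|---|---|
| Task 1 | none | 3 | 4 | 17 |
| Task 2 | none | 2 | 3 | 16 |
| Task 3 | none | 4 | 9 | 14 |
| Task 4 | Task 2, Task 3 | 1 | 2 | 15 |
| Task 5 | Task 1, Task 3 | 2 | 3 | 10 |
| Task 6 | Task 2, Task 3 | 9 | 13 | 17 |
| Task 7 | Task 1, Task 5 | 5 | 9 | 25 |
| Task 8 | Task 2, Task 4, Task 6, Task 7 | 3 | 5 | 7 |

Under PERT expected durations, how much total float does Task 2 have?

6 days

te_Task 1 = (3 + 4·4 + 17)/6 = 36/6 = 6
te_Task 2 = (2 + 4·3 + 16)/6 = 30/6 = 5
te_Task 3 = (4 + 4·9 + 14)/6 = 54/6 = 9
te_Task 4 = (1 + 4·2 + 15)/6 = 24/6 = 4
te_Task 5 = (2 + 4·3 + 10)/6 = 24/6 = 4
te_Task 6 = (9 + 4·13 + 17)/6 = 78/6 = 13
te_Task 7 = (5 + 4·9 + 25)/6 = 66/6 = 11
te_Task 8 = (3 + 4·5 + 7)/6 = 30/6 = 5

Forward pass:
ES_Task 1 = 0; EF_Task 1 = 6
ES_Task 2 = 0; EF_Task 2 = 5
ES_Task 3 = 0; EF_Task 3 = 9
ES_Task 4 = max(EF_Task 2=5, EF_Task 3=9) = 9; EF_Task 4 = 9+4 = 13
ES_Task 5 = max(EF_Task 1=6, EF_Task 3=9) = 9; EF_Task 5 = 9+4 = 13
ES_Task 6 = max(EF_Task 2=5, EF_Task 3=9) = 9; EF_Task 6 = 9+13 = 22
ES_Task 7 = max(EF_Task 1=6, EF_Task 5=13) = 13; EF_Task 7 = 13+11 = 24
ES_Task 8 = max(EF_Task 2=5, EF_Task 4=13, EF_Task 6=22, EF_Task 7=24) = 24; EF_Task 8 = 24+5 = 29
Expected project duration μ = 29 days. Critical path: Task 3 → Task 5 → Task 7 → Task 8.

Backward pass:
LF_Task 8 = 29; LS_Task 8 = 29−5 = 24
LF_Task 7 = LS_Task 8 = 24; LS_Task 7 = 24−11 = 13
LF_Task 6 = LS_Task 8 = 24; LS_Task 6 = 24−13 = 11
LF_Task 5 = LS_Task 7 = 13; LS_Task 5 = 13−4 = 9
LF_Task 4 = LS_Task 8 = 24; LS_Task 4 = 24−4 = 20
LF_Task 3 = min(LS_Task 4=20, LS_Task 5=9, LS_Task 6=11) = 9; LS_Task 3 = 9−9 = 0
LF_Task 2 = min(LS_Task 4=20, LS_Task 6=11, LS_Task 8=24) = 11; LS_Task 2 = 11−5 = 6
LF_Task 1 = min(LS_Task 5=9, LS_Task 7=13) = 9; LS_Task 1 = 9−6 = 3
Slack_Task 2 = LS_Task 2 − ES_Task 2 = 6 − 0 = 6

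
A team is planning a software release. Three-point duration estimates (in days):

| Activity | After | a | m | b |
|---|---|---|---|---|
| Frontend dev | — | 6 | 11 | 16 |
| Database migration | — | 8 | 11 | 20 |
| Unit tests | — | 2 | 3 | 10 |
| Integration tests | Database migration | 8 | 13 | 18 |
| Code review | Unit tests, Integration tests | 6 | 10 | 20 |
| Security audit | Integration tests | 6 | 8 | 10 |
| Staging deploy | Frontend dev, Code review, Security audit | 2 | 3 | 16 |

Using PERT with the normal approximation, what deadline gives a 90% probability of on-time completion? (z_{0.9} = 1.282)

46.4 days

te_Frontend dev = (6 + 4·11 + 16)/6 = 66/6 = 11; σ²_Frontend dev = ((16−6)/6)² = 2.778
te_Database migration = (8 + 4·11 + 20)/6 = 72/6 = 12; σ²_Database migration = ((20−8)/6)² = 4.000
te_Unit tests = (2 + 4·3 + 10)/6 = 24/6 = 4; σ²_Unit tests = ((10−2)/6)² = 1.778
te_Integration tests = (8 + 4·13 + 18)/6 = 78/6 = 13; σ²_Integration tests = ((18−8)/6)² = 2.778
te_Code review = (6 + 4·10 + 20)/6 = 66/6 = 11; σ²_Code review = ((20−6)/6)² = 5.444
te_Security audit = (6 + 4·8 + 10)/6 = 48/6 = 8; σ²_Security audit = ((10−6)/6)² = 0.444
te_Staging deploy = (2 + 4·3 + 16)/6 = 30/6 = 5; σ²_Staging deploy = ((16−2)/6)² = 5.444

Forward pass:
ES_Frontend dev = 0; EF_Frontend dev = 11
ES_Database migration = 0; EF_Database migration = 12
ES_Unit tests = 0; EF_Unit tests = 4
ES_Integration tests = 12; EF_Integration tests = 12+13 = 25
ES_Code review = max(EF_Unit tests=4, EF_Integration tests=25) = 25; EF_Code review = 25+11 = 36
ES_Security audit = 25; EF_Security audit = 25+8 = 33
ES_Staging deploy = max(EF_Frontend dev=11, EF_Code review=36, EF_Security audit=33) = 36; EF_Staging deploy = 36+5 = 41
Expected project duration μ = 41 days. Critical path: Database migration → Integration tests → Code review → Staging deploy.

Variance along critical path = 4.000 + 2.778 + 5.444 + 5.444 = 17.667; σ = 4.203 days.
D = μ + z·σ = 41 + 1.282·4.203 = 46.4 days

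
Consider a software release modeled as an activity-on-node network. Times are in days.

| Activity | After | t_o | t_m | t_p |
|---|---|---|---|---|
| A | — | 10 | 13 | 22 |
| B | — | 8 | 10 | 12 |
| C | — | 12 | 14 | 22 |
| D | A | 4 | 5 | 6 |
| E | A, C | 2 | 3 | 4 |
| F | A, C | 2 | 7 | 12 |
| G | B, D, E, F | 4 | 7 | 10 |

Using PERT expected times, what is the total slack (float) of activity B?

12 days

te_A = (10 + 4·13 + 22)/6 = 84/6 = 14
te_B = (8 + 4·10 + 12)/6 = 60/6 = 10
te_C = (12 + 4·14 + 22)/6 = 90/6 = 15
te_D = (4 + 4·5 + 6)/6 = 30/6 = 5
te_E = (2 + 4·3 + 4)/6 = 18/6 = 3
te_F = (2 + 4·7 + 12)/6 = 42/6 = 7
te_G = (4 + 4·7 + 10)/6 = 42/6 = 7

Forward pass:
ES_A = 0; EF_A = 14
ES_B = 0; EF_B = 10
ES_C = 0; EF_C = 15
ES_D = 14; EF_D = 14+5 = 19
ES_E = max(EF_A=14, EF_C=15) = 15; EF_E = 15+3 = 18
ES_F = max(EF_A=14, EF_C=15) = 15; EF_F = 15+7 = 22
ES_G = max(EF_B=10, EF_D=19, EF_E=18, EF_F=22) = 22; EF_G = 22+7 = 29
Expected project duration μ = 29 days. Critical path: C → F → G.

Backward pass:
LF_G = 29; LS_G = 29−7 = 22
LF_F = LS_G = 22; LS_F = 22−7 = 15
LF_E = LS_G = 22; LS_E = 22−3 = 19
LF_D = LS_G = 22; LS_D = 22−5 = 17
LF_C = min(LS_E=19, LS_F=15) = 15; LS_C = 15−15 = 0
LF_B = LS_G = 22; LS_B = 22−10 = 12
LF_A = min(LS_D=17, LS_E=19, LS_F=15) = 15; LS_A = 15−14 = 1
Slack_B = LS_B − ES_B = 12 − 0 = 12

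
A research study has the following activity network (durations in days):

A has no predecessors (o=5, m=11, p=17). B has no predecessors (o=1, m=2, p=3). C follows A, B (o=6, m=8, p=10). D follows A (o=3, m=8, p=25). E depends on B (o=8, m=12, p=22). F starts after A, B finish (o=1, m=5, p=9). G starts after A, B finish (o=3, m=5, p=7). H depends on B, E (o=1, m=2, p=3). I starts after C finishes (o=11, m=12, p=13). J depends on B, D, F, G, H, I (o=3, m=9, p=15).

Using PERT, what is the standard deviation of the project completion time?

te_A = (5 + 4·11 + 17)/6 = 66/6 = 11; σ²_A = ((17−5)/6)² = 4.000
te_B = (1 + 4·2 + 3)/6 = 12/6 = 2; σ²_B = ((3−1)/6)² = 0.111
te_C = (6 + 4·8 + 10)/6 = 48/6 = 8; σ²_C = ((10−6)/6)² = 0.444
te_D = (3 + 4·8 + 25)/6 = 60/6 = 10; σ²_D = ((25−3)/6)² = 13.444
te_E = (8 + 4·12 + 22)/6 = 78/6 = 13; σ²_E = ((22−8)/6)² = 5.444
te_F = (1 + 4·5 + 9)/6 = 30/6 = 5; σ²_F = ((9−1)/6)² = 1.778
te_G = (3 + 4·5 + 7)/6 = 30/6 = 5; σ²_G = ((7−3)/6)² = 0.444
te_H = (1 + 4·2 + 3)/6 = 12/6 = 2; σ²_H = ((3−1)/6)² = 0.111
te_I = (11 + 4·12 + 13)/6 = 72/6 = 12; σ²_I = ((13−11)/6)² = 0.111
te_J = (3 + 4·9 + 15)/6 = 54/6 = 9; σ²_J = ((15−3)/6)² = 4.000

Forward pass:
ES_A = 0; EF_A = 11
ES_B = 0; EF_B = 2
ES_C = max(EF_A=11, EF_B=2) = 11; EF_C = 11+8 = 19
ES_D = 11; EF_D = 11+10 = 21
ES_E = 2; EF_E = 2+13 = 15
ES_F = max(EF_A=11, EF_B=2) = 11; EF_F = 11+5 = 16
ES_G = max(EF_A=11, EF_B=2) = 11; EF_G = 11+5 = 16
ES_H = max(EF_B=2, EF_E=15) = 15; EF_H = 15+2 = 17
ES_I = 19; EF_I = 19+12 = 31
ES_J = max(EF_B=2, EF_D=21, EF_F=16, EF_G=16, EF_H=17, EF_I=31) = 31; EF_J = 31+9 = 40
Expected project duration μ = 40 days. Critical path: A → C → I → J.

Variance along critical path = 4.000 + 0.444 + 0.111 + 4.000 = 8.556
σ = √8.556 = 2.925 days

2.92 days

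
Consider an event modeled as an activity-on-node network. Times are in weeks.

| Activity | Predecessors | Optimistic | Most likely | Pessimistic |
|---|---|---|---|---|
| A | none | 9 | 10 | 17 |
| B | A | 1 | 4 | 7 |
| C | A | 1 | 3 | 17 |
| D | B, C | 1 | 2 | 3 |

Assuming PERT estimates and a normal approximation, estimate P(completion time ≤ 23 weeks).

0.952

te_A = (9 + 4·10 + 17)/6 = 66/6 = 11; σ²_A = ((17−9)/6)² = 1.778
te_B = (1 + 4·4 + 7)/6 = 24/6 = 4; σ²_B = ((7−1)/6)² = 1.000
te_C = (1 + 4·3 + 17)/6 = 30/6 = 5; σ²_C = ((17−1)/6)² = 7.111
te_D = (1 + 4·2 + 3)/6 = 12/6 = 2; σ²_D = ((3−1)/6)² = 0.111

Forward pass:
ES_A = 0; EF_A = 11
ES_B = 11; EF_B = 11+4 = 15
ES_C = 11; EF_C = 11+5 = 16
ES_D = max(EF_B=15, EF_C=16) = 16; EF_D = 16+2 = 18
Expected project duration μ = 18 weeks. Critical path: A → C → D.

Variance along critical path = 1.778 + 7.111 + 0.111 = 9.000; σ = √9.000 = 3.000 weeks.
Z = (23 − 18) / 3.000 = 1.667
P(T ≤ 23) = Φ(1.667) ≈ 0.952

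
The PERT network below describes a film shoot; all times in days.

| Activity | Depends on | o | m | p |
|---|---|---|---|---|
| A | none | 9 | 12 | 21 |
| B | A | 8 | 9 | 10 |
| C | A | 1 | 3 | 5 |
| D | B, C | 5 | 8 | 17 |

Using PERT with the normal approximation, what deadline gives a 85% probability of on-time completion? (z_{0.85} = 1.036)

34.0 days

te_A = (9 + 4·12 + 21)/6 = 78/6 = 13; σ²_A = ((21−9)/6)² = 4.000
te_B = (8 + 4·9 + 10)/6 = 54/6 = 9; σ²_B = ((10−8)/6)² = 0.111
te_C = (1 + 4·3 + 5)/6 = 18/6 = 3; σ²_C = ((5−1)/6)² = 0.444
te_D = (5 + 4·8 + 17)/6 = 54/6 = 9; σ²_D = ((17−5)/6)² = 4.000

Forward pass:
ES_A = 0; EF_A = 13
ES_B = 13; EF_B = 13+9 = 22
ES_C = 13; EF_C = 13+3 = 16
ES_D = max(EF_B=22, EF_C=16) = 22; EF_D = 22+9 = 31
Expected project duration μ = 31 days. Critical path: A → B → D.

Variance along critical path = 4.000 + 0.111 + 4.000 = 8.111; σ = 2.848 days.
D = μ + z·σ = 31 + 1.036·2.848 = 34.0 days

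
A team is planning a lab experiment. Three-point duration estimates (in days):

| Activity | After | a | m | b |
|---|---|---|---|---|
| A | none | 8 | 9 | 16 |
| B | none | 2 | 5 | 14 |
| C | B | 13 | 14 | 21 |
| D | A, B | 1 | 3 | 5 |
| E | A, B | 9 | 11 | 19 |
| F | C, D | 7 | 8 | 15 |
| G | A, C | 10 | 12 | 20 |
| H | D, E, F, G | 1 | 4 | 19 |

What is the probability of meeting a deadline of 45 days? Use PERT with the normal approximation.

te_A = (8 + 4·9 + 16)/6 = 60/6 = 10; σ²_A = ((16−8)/6)² = 1.778
te_B = (2 + 4·5 + 14)/6 = 36/6 = 6; σ²_B = ((14−2)/6)² = 4.000
te_C = (13 + 4·14 + 21)/6 = 90/6 = 15; σ²_C = ((21−13)/6)² = 1.778
te_D = (1 + 4·3 + 5)/6 = 18/6 = 3; σ²_D = ((5−1)/6)² = 0.444
te_E = (9 + 4·11 + 19)/6 = 72/6 = 12; σ²_E = ((19−9)/6)² = 2.778
te_F = (7 + 4·8 + 15)/6 = 54/6 = 9; σ²_F = ((15−7)/6)² = 1.778
te_G = (10 + 4·12 + 20)/6 = 78/6 = 13; σ²_G = ((20−10)/6)² = 2.778
te_H = (1 + 4·4 + 19)/6 = 36/6 = 6; σ²_H = ((19−1)/6)² = 9.000

Forward pass:
ES_A = 0; EF_A = 10
ES_B = 0; EF_B = 6
ES_C = 6; EF_C = 6+15 = 21
ES_D = max(EF_A=10, EF_B=6) = 10; EF_D = 10+3 = 13
ES_E = max(EF_A=10, EF_B=6) = 10; EF_E = 10+12 = 22
ES_F = max(EF_C=21, EF_D=13) = 21; EF_F = 21+9 = 30
ES_G = max(EF_A=10, EF_C=21) = 21; EF_G = 21+13 = 34
ES_H = max(EF_D=13, EF_E=22, EF_F=30, EF_G=34) = 34; EF_H = 34+6 = 40
Expected project duration μ = 40 days. Critical path: B → C → G → H.

Variance along critical path = 4.000 + 1.778 + 2.778 + 9.000 = 17.556; σ = √17.556 = 4.190 days.
Z = (45 − 40) / 4.190 = 1.193
P(T ≤ 45) = Φ(1.193) ≈ 0.884

0.884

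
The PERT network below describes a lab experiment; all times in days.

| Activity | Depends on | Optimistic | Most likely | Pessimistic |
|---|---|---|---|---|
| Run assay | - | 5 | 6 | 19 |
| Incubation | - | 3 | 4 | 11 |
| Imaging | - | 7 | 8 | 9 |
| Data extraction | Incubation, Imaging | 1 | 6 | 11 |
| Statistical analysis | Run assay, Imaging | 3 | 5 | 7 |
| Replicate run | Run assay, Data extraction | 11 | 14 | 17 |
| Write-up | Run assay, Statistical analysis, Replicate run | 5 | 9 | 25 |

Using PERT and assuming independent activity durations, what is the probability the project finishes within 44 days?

te_Run assay = (5 + 4·6 + 19)/6 = 48/6 = 8; σ²_Run assay = ((19−5)/6)² = 5.444
te_Incubation = (3 + 4·4 + 11)/6 = 30/6 = 5; σ²_Incubation = ((11−3)/6)² = 1.778
te_Imaging = (7 + 4·8 + 9)/6 = 48/6 = 8; σ²_Imaging = ((9−7)/6)² = 0.111
te_Data extraction = (1 + 4·6 + 11)/6 = 36/6 = 6; σ²_Data extraction = ((11−1)/6)² = 2.778
te_Statistical analysis = (3 + 4·5 + 7)/6 = 30/6 = 5; σ²_Statistical analysis = ((7−3)/6)² = 0.444
te_Replicate run = (11 + 4·14 + 17)/6 = 84/6 = 14; σ²_Replicate run = ((17−11)/6)² = 1.000
te_Write-up = (5 + 4·9 + 25)/6 = 66/6 = 11; σ²_Write-up = ((25−5)/6)² = 11.111

Forward pass:
ES_Run assay = 0; EF_Run assay = 8
ES_Incubation = 0; EF_Incubation = 5
ES_Imaging = 0; EF_Imaging = 8
ES_Data extraction = max(EF_Incubation=5, EF_Imaging=8) = 8; EF_Data extraction = 8+6 = 14
ES_Statistical analysis = max(EF_Run assay=8, EF_Imaging=8) = 8; EF_Statistical analysis = 8+5 = 13
ES_Replicate run = max(EF_Run assay=8, EF_Data extraction=14) = 14; EF_Replicate run = 14+14 = 28
ES_Write-up = max(EF_Run assay=8, EF_Statistical analysis=13, EF_Replicate run=28) = 28; EF_Write-up = 28+11 = 39
Expected project duration μ = 39 days. Critical path: Imaging → Data extraction → Replicate run → Write-up.

Variance along critical path = 0.111 + 2.778 + 1.000 + 11.111 = 15.000; σ = √15.000 = 3.873 days.
Z = (44 − 39) / 3.873 = 1.291
P(T ≤ 44) = Φ(1.291) ≈ 0.902

0.902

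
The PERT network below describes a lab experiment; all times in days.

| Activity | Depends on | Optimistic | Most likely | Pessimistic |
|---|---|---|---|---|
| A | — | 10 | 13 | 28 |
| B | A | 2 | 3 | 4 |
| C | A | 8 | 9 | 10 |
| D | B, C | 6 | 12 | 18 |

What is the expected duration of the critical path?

36 days

te_A = (10 + 4·13 + 28)/6 = 90/6 = 15
te_B = (2 + 4·3 + 4)/6 = 18/6 = 3
te_C = (8 + 4·9 + 10)/6 = 54/6 = 9
te_D = (6 + 4·12 + 18)/6 = 72/6 = 12

Forward pass:
ES_A = 0; EF_A = 15
ES_B = 15; EF_B = 15+3 = 18
ES_C = 15; EF_C = 15+9 = 24
ES_D = max(EF_B=18, EF_C=24) = 24; EF_D = 24+12 = 36
Expected project duration μ = 36 days. Critical path: A → C → D.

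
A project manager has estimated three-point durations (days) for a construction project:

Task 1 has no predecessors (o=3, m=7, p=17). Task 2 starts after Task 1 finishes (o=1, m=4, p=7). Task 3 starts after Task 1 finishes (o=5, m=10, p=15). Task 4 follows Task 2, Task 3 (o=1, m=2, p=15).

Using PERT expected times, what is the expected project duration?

22 days

te_Task 1 = (3 + 4·7 + 17)/6 = 48/6 = 8
te_Task 2 = (1 + 4·4 + 7)/6 = 24/6 = 4
te_Task 3 = (5 + 4·10 + 15)/6 = 60/6 = 10
te_Task 4 = (1 + 4·2 + 15)/6 = 24/6 = 4

Forward pass:
ES_Task 1 = 0; EF_Task 1 = 8
ES_Task 2 = 8; EF_Task 2 = 8+4 = 12
ES_Task 3 = 8; EF_Task 3 = 8+10 = 18
ES_Task 4 = max(EF_Task 2=12, EF_Task 3=18) = 18; EF_Task 4 = 18+4 = 22
Expected project duration μ = 22 days. Critical path: Task 1 → Task 3 → Task 4.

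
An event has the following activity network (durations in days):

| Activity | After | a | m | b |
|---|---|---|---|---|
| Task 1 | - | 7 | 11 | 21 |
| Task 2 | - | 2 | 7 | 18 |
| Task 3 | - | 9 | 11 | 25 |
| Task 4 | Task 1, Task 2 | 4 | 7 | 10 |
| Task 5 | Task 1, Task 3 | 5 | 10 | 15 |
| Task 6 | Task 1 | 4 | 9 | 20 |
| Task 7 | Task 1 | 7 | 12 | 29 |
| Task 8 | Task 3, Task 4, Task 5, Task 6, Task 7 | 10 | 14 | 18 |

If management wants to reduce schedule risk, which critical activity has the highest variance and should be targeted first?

Task 7

te_Task 1 = (7 + 4·11 + 21)/6 = 72/6 = 12; σ²_Task 1 = ((21−7)/6)² = 5.444
te_Task 2 = (2 + 4·7 + 18)/6 = 48/6 = 8; σ²_Task 2 = ((18−2)/6)² = 7.111
te_Task 3 = (9 + 4·11 + 25)/6 = 78/6 = 13; σ²_Task 3 = ((25−9)/6)² = 7.111
te_Task 4 = (4 + 4·7 + 10)/6 = 42/6 = 7; σ²_Task 4 = ((10−4)/6)² = 1.000
te_Task 5 = (5 + 4·10 + 15)/6 = 60/6 = 10; σ²_Task 5 = ((15−5)/6)² = 2.778
te_Task 6 = (4 + 4·9 + 20)/6 = 60/6 = 10; σ²_Task 6 = ((20−4)/6)² = 7.111
te_Task 7 = (7 + 4·12 + 29)/6 = 84/6 = 14; σ²_Task 7 = ((29−7)/6)² = 13.444
te_Task 8 = (10 + 4·14 + 18)/6 = 84/6 = 14; σ²_Task 8 = ((18−10)/6)² = 1.778

Forward pass:
ES_Task 1 = 0; EF_Task 1 = 12
ES_Task 2 = 0; EF_Task 2 = 8
ES_Task 3 = 0; EF_Task 3 = 13
ES_Task 4 = max(EF_Task 1=12, EF_Task 2=8) = 12; EF_Task 4 = 12+7 = 19
ES_Task 5 = max(EF_Task 1=12, EF_Task 3=13) = 13; EF_Task 5 = 13+10 = 23
ES_Task 6 = 12; EF_Task 6 = 12+10 = 22
ES_Task 7 = 12; EF_Task 7 = 12+14 = 26
ES_Task 8 = max(EF_Task 3=13, EF_Task 4=19, EF_Task 5=23, EF_Task 6=22, EF_Task 7=26) = 26; EF_Task 8 = 26+14 = 40
Expected project duration μ = 40 days. Critical path: Task 1 → Task 7 → Task 8.

Variances on critical path: σ²_Task 1=5.444, σ²_Task 7=13.444, σ²_Task 8=1.778.
Largest is σ²_Task 7 = 13.444.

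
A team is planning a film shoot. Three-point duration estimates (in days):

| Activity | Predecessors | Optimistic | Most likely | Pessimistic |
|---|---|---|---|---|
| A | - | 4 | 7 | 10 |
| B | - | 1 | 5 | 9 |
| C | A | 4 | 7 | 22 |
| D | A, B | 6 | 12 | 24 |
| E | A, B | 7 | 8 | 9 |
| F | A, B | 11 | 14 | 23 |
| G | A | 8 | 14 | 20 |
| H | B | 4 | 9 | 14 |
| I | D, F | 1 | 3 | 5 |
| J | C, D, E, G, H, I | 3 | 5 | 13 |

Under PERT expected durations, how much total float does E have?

te_A = (4 + 4·7 + 10)/6 = 42/6 = 7
te_B = (1 + 4·5 + 9)/6 = 30/6 = 5
te_C = (4 + 4·7 + 22)/6 = 54/6 = 9
te_D = (6 + 4·12 + 24)/6 = 78/6 = 13
te_E = (7 + 4·8 + 9)/6 = 48/6 = 8
te_F = (11 + 4·14 + 23)/6 = 90/6 = 15
te_G = (8 + 4·14 + 20)/6 = 84/6 = 14
te_H = (4 + 4·9 + 14)/6 = 54/6 = 9
te_I = (1 + 4·3 + 5)/6 = 18/6 = 3
te_J = (3 + 4·5 + 13)/6 = 36/6 = 6

Forward pass:
ES_A = 0; EF_A = 7
ES_B = 0; EF_B = 5
ES_C = 7; EF_C = 7+9 = 16
ES_D = max(EF_A=7, EF_B=5) = 7; EF_D = 7+13 = 20
ES_E = max(EF_A=7, EF_B=5) = 7; EF_E = 7+8 = 15
ES_F = max(EF_A=7, EF_B=5) = 7; EF_F = 7+15 = 22
ES_G = 7; EF_G = 7+14 = 21
ES_H = 5; EF_H = 5+9 = 14
ES_I = max(EF_D=20, EF_F=22) = 22; EF_I = 22+3 = 25
ES_J = max(EF_C=16, EF_D=20, EF_E=15, EF_G=21, EF_H=14, EF_I=25) = 25; EF_J = 25+6 = 31
Expected project duration μ = 31 days. Critical path: A → F → I → J.

Backward pass:
LF_J = 31; LS_J = 31−6 = 25
LF_I = LS_J = 25; LS_I = 25−3 = 22
LF_H = LS_J = 25; LS_H = 25−9 = 16
LF_G = LS_J = 25; LS_G = 25−14 = 11
LF_F = LS_I = 22; LS_F = 22−15 = 7
LF_E = LS_J = 25; LS_E = 25−8 = 17
LF_D = min(LS_I=22, LS_J=25) = 22; LS_D = 22−13 = 9
LF_C = LS_J = 25; LS_C = 25−9 = 16
LF_B = min(LS_D=9, LS_E=17, LS_F=7, LS_H=16) = 7; LS_B = 7−5 = 2
LF_A = min(LS_C=16, LS_D=9, LS_E=17, LS_F=7, LS_G=11) = 7; LS_A = 7−7 = 0
Slack_E = LS_E − ES_E = 17 − 7 = 10

10 days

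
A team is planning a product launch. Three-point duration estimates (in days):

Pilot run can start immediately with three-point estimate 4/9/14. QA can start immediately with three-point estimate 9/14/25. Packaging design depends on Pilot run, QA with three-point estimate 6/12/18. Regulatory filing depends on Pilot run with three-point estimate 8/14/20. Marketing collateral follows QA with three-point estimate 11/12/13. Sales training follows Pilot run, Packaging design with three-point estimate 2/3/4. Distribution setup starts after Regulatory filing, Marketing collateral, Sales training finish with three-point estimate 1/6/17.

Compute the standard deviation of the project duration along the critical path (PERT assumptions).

te_Pilot run = (4 + 4·9 + 14)/6 = 54/6 = 9; σ²_Pilot run = ((14−4)/6)² = 2.778
te_QA = (9 + 4·14 + 25)/6 = 90/6 = 15; σ²_QA = ((25−9)/6)² = 7.111
te_Packaging design = (6 + 4·12 + 18)/6 = 72/6 = 12; σ²_Packaging design = ((18−6)/6)² = 4.000
te_Regulatory filing = (8 + 4·14 + 20)/6 = 84/6 = 14; σ²_Regulatory filing = ((20−8)/6)² = 4.000
te_Marketing collateral = (11 + 4·12 + 13)/6 = 72/6 = 12; σ²_Marketing collateral = ((13−11)/6)² = 0.111
te_Sales training = (2 + 4·3 + 4)/6 = 18/6 = 3; σ²_Sales training = ((4−2)/6)² = 0.111
te_Distribution setup = (1 + 4·6 + 17)/6 = 42/6 = 7; σ²_Distribution setup = ((17−1)/6)² = 7.111

Forward pass:
ES_Pilot run = 0; EF_Pilot run = 9
ES_QA = 0; EF_QA = 15
ES_Packaging design = max(EF_Pilot run=9, EF_QA=15) = 15; EF_Packaging design = 15+12 = 27
ES_Regulatory filing = 9; EF_Regulatory filing = 9+14 = 23
ES_Marketing collateral = 15; EF_Marketing collateral = 15+12 = 27
ES_Sales training = max(EF_Pilot run=9, EF_Packaging design=27) = 27; EF_Sales training = 27+3 = 30
ES_Distribution setup = max(EF_Regulatory filing=23, EF_Marketing collateral=27, EF_Sales training=30) = 30; EF_Distribution setup = 30+7 = 37
Expected project duration μ = 37 days. Critical path: QA → Packaging design → Sales training → Distribution setup.

Variance along critical path = 7.111 + 4.000 + 0.111 + 7.111 = 18.333
σ = √18.333 = 4.282 days

4.28 days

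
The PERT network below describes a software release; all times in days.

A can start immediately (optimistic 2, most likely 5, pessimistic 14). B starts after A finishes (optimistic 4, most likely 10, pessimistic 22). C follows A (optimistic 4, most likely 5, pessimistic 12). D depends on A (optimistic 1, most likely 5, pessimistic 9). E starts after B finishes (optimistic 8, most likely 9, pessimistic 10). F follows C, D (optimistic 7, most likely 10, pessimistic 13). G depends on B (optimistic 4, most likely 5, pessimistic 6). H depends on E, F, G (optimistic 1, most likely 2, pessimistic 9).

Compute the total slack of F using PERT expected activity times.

4 days

te_A = (2 + 4·5 + 14)/6 = 36/6 = 6
te_B = (4 + 4·10 + 22)/6 = 66/6 = 11
te_C = (4 + 4·5 + 12)/6 = 36/6 = 6
te_D = (1 + 4·5 + 9)/6 = 30/6 = 5
te_E = (8 + 4·9 + 10)/6 = 54/6 = 9
te_F = (7 + 4·10 + 13)/6 = 60/6 = 10
te_G = (4 + 4·5 + 6)/6 = 30/6 = 5
te_H = (1 + 4·2 + 9)/6 = 18/6 = 3

Forward pass:
ES_A = 0; EF_A = 6
ES_B = 6; EF_B = 6+11 = 17
ES_C = 6; EF_C = 6+6 = 12
ES_D = 6; EF_D = 6+5 = 11
ES_E = 17; EF_E = 17+9 = 26
ES_F = max(EF_C=12, EF_D=11) = 12; EF_F = 12+10 = 22
ES_G = 17; EF_G = 17+5 = 22
ES_H = max(EF_E=26, EF_F=22, EF_G=22) = 26; EF_H = 26+3 = 29
Expected project duration μ = 29 days. Critical path: A → B → E → H.

Backward pass:
LF_H = 29; LS_H = 29−3 = 26
LF_G = LS_H = 26; LS_G = 26−5 = 21
LF_F = LS_H = 26; LS_F = 26−10 = 16
LF_E = LS_H = 26; LS_E = 26−9 = 17
LF_D = LS_F = 16; LS_D = 16−5 = 11
LF_C = LS_F = 16; LS_C = 16−6 = 10
LF_B = min(LS_E=17, LS_G=21) = 17; LS_B = 17−11 = 6
LF_A = min(LS_B=6, LS_C=10, LS_D=11) = 6; LS_A = 6−6 = 0
Slack_F = LS_F − ES_F = 16 − 12 = 4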